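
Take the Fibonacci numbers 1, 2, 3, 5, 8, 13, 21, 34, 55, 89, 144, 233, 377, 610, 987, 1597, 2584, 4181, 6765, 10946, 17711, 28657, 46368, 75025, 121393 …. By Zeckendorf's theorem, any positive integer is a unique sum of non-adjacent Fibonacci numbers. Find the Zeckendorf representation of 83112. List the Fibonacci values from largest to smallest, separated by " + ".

75025 + 6765 + 987 + 233 + 89 + 13

Greedily peel off the largest Fibonacci term at each step:
83112 − 75025 = 8087
8087 − 6765 = 1322
1322 − 987 = 335
335 − 233 = 102
102 − 89 = 13
13 − 13 = 0
So 83112 = 75025 + 6765 + 987 + 233 + 89 + 13, with no two terms consecutive in the sequence.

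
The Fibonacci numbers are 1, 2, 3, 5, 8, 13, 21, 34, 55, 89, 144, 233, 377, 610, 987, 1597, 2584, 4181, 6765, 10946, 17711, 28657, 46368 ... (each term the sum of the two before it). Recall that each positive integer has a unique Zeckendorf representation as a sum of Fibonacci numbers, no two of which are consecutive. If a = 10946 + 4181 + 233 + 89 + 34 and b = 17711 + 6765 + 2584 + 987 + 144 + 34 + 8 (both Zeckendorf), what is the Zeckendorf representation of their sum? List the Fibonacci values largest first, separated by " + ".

The two numbers are 15483 and 28233, so their sum is 43716.
Greedy algorithm:
largest Fibonacci ≤ 43716 is 28657; 43716 − 28657 = 15059
largest Fibonacci ≤ 15059 is 10946; 15059 − 10946 = 4113
largest Fibonacci ≤ 4113 is 2584; 4113 − 2584 = 1529
largest Fibonacci ≤ 1529 is 987; 1529 − 987 = 542
largest Fibonacci ≤ 542 is 377; 542 − 377 = 165
largest Fibonacci ≤ 165 is 144; 165 − 144 = 21
largest Fibonacci ≤ 21 is 21; 21 − 21 = 0

28657 + 10946 + 2584 + 987 + 377 + 144 + 21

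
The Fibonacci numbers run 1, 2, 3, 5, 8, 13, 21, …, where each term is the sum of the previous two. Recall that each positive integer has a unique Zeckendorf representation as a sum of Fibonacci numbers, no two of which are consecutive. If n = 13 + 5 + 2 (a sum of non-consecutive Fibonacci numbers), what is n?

20

13 + 5 + 2 = 20.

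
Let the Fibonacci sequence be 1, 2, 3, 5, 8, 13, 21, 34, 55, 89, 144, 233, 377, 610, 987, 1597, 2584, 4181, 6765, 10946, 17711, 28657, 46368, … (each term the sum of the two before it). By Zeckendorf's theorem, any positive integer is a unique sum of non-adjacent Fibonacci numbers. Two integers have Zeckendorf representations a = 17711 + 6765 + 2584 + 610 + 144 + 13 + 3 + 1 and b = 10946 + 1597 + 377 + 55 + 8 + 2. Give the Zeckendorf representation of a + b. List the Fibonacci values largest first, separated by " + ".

28657 + 10946 + 987 + 144 + 55 + 21 + 5 + 1

The two numbers are 27831 and 12985, so their sum is 40816.
40816: greatest Fibonacci not exceeding it is 28657, leaving 12159
12159: greatest Fibonacci not exceeding it is 10946, leaving 1213
1213: greatest Fibonacci not exceeding it is 987, leaving 226
226: greatest Fibonacci not exceeding it is 144, leaving 82
82: greatest Fibonacci not exceeding it is 55, leaving 27
27: greatest Fibonacci not exceeding it is 21, leaving 6
6: greatest Fibonacci not exceeding it is 5, leaving 1
1: greatest Fibonacci not exceeding it is 1, leaving 0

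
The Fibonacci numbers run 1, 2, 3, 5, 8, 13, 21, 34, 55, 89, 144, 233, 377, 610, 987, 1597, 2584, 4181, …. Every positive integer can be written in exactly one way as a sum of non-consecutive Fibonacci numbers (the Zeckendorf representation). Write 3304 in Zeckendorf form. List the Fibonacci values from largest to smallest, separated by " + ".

3304 − 2584 = 720
720 − 610 = 110
110 − 89 = 21
21 − 21 = 0
So 3304 = 2584 + 610 + 89 + 21, with no two terms consecutive in the sequence.

2584 + 610 + 89 + 21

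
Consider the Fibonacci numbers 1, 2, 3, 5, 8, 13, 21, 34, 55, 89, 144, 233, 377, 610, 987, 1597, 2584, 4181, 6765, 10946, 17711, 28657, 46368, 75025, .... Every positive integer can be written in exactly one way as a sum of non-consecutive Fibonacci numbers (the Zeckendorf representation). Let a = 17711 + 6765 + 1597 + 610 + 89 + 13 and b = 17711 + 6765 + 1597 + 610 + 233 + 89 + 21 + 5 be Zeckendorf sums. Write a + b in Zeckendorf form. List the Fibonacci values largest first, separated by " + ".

46368 + 6765 + 610 + 55 + 13 + 5

The two numbers are 26785 and 27031, so their sum is 53816.
Repeatedly subtract the largest Fibonacci number that fits:
46368 ≤ 53816 < 75025, so take 46368; remainder 7448
6765 ≤ 7448 < 10946, so take 6765; remainder 683
610 ≤ 683 < 987, so take 610; remainder 73
55 ≤ 73 < 89, so take 55; remainder 18
13 ≤ 18 < 21, so take 13; remainder 5
5 ≤ 5 < 8, so take 5; remainder 0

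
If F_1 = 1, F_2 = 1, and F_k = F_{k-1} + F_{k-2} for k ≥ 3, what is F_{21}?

10946

Iterating the recurrence up to F_{13} = 233 and F_{12} = 144:
F_{14} = F_{13} + F_{12} = 233 + 144 = 377
F_{15} = F_{14} + F_{13} = 377 + 233 = 610
F_{16} = F_{15} + F_{14} = 610 + 377 = 987
F_{17} = F_{16} + F_{15} = 987 + 610 = 1597
F_{18} = F_{17} + F_{16} = 1597 + 987 = 2584
F_{19} = F_{18} + F_{17} = 2584 + 1597 = 4181
F_{20} = F_{19} + F_{18} = 4181 + 2584 = 6765
F_{21} = F_{20} + F_{19} = 6765 + 4181 = 10946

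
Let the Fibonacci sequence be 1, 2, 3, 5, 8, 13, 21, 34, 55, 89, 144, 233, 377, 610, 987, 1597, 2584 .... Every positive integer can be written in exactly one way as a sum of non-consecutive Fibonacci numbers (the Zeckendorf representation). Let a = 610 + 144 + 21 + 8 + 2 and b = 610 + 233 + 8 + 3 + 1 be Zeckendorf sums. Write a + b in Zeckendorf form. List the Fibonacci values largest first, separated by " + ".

The two numbers are 785 and 855, so their sum is 1640.
Greedily peel off the largest Fibonacci term at each step:
subtract 1597 from 1640: 43 remains
subtract 34 from 43: 9 remains
subtract 8 from 9: 1 remains
subtract 1 from 1: 0 remains

1597 + 34 + 8 + 1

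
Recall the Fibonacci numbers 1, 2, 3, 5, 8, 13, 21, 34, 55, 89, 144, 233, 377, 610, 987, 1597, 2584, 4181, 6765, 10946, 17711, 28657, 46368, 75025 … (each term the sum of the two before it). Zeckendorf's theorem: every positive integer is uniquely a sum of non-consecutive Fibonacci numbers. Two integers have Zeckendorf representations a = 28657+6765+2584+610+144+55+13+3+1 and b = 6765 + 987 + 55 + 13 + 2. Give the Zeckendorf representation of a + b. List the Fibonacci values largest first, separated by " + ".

46368 + 233 + 34 + 13 + 5 + 1

The two numbers are 38832 and 7822, so their sum is 46654.
take 46368 (≤ 46654); 46654 − 46368 = 286
take 233 (≤ 286); 286 − 233 = 53
take 34 (≤ 53); 53 − 34 = 19
take 13 (≤ 19); 19 − 13 = 6
take 5 (≤ 6); 6 − 5 = 1
take 1 (≤ 1); 1 − 1 = 0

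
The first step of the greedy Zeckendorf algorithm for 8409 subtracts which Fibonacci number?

6765

6765 ≤ 8409 < 10946, so the largest Fibonacci number not exceeding 8409 is 6765.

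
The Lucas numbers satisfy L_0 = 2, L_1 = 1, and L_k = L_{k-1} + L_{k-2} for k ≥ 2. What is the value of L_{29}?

Iterating the recurrence up to L_{25} = 167761 and L_{24} = 103682:
L_{26} = L_{25} + L_{24} = 167761 + 103682 = 271443
L_{27} = L_{26} + L_{25} = 271443 + 167761 = 439204
L_{28} = L_{27} + L_{26} = 439204 + 271443 = 710647
L_{29} = L_{28} + L_{27} = 710647 + 439204 = 1149851

1149851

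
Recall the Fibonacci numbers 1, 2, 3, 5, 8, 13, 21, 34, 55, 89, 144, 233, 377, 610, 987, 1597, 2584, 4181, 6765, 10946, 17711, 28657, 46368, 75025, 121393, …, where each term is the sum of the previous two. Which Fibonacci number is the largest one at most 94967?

75025 ≤ 94967 < 121393, so the largest Fibonacci number not exceeding 94967 is 75025.

75025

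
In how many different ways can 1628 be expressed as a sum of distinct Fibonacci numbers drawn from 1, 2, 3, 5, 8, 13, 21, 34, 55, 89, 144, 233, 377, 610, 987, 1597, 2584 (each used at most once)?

15

1628 = 1597+21+8+2 = 1597+21+5+3+2 = 987+610+21+8+2 = 1597+13+8+5+3+2 = 987+610+21+5+3+2 = … (10 more), for 15 in all.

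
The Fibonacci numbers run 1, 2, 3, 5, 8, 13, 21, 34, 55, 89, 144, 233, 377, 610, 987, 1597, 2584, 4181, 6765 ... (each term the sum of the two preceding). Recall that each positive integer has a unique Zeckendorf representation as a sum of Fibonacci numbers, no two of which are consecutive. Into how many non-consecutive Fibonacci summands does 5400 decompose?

8

take 4181 (≤ 5400); 5400 − 4181 = 1219
take 987 (≤ 1219); 1219 − 987 = 232
take 144 (≤ 232); 232 − 144 = 88
take 55 (≤ 88); 88 − 55 = 33
take 21 (≤ 33); 33 − 21 = 12
take 8 (≤ 12); 12 − 8 = 4
take 3 (≤ 4); 4 − 3 = 1
take 1 (≤ 1); 1 − 1 = 0
5400 = 4181 + 987 + 144 + 55 + 21 + 8 + 3 + 1, which has 8 terms.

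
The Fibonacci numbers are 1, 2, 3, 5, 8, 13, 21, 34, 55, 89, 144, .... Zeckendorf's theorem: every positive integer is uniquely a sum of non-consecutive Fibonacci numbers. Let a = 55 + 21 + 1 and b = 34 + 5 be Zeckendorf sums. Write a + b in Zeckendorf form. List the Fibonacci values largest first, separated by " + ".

89 + 21 + 5 + 1

The two numbers are 77 and 39, so their sum is 116.
Repeatedly subtract the largest Fibonacci number that fits:
116: greatest Fibonacci not exceeding it is 89, leaving 27
27: greatest Fibonacci not exceeding it is 21, leaving 6
6: greatest Fibonacci not exceeding it is 5, leaving 1
1: greatest Fibonacci not exceeding it is 1, leaving 0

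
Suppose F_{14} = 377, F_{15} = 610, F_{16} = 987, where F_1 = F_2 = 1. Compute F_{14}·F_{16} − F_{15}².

377·987 − 610² = 372099 − 372100 = -1. (Cassini's identity: F_{k−1}F_{k+1} − F_k² = (−1)^k.)

-1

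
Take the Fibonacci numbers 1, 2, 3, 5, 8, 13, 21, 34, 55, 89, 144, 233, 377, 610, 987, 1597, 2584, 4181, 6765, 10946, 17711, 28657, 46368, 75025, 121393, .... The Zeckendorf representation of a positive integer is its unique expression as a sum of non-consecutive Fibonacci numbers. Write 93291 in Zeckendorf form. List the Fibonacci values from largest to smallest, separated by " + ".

75025 + 17711 + 377 + 144 + 34

Repeatedly subtract the largest Fibonacci number that fits:
subtract 75025 from 93291: 18266 remains
subtract 17711 from 18266: 555 remains
subtract 377 from 555: 178 remains
subtract 144 from 178: 34 remains
subtract 34 from 34: 0 remains
So 93291 = 75025 + 17711 + 377 + 144 + 34, with no two terms consecutive in the sequence.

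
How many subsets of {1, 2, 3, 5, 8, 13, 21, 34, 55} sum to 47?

Starting from the Zeckendorf form and repeatedly splitting a term F_k into F_{k−1} + F_{k−2} (when neither is already used) reaches every representation.
47 = 34+13 = 34+8+5 = 34+8+3+2 = 21+13+8+5 = … (1 more), for 5 in all.

5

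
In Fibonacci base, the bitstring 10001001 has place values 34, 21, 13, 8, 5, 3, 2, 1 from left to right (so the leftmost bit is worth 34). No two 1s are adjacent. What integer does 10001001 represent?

40

Summing the place values of the 1 bits: 34 + 5 + 1 = 40.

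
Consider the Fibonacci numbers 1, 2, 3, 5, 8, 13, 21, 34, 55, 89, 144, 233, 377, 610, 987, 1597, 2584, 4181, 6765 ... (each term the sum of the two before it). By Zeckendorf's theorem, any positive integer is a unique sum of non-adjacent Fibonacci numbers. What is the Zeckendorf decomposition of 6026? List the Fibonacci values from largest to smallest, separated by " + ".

4181 + 1597 + 233 + 13 + 2

Greedy algorithm:
largest Fibonacci ≤ 6026 is 4181; 6026 − 4181 = 1845
largest Fibonacci ≤ 1845 is 1597; 1845 − 1597 = 248
largest Fibonacci ≤ 248 is 233; 248 − 233 = 15
largest Fibonacci ≤ 15 is 13; 15 − 13 = 2
largest Fibonacci ≤ 2 is 2; 2 − 2 = 0
So 6026 = 4181 + 1597 + 233 + 13 + 2, with no two terms consecutive in the sequence.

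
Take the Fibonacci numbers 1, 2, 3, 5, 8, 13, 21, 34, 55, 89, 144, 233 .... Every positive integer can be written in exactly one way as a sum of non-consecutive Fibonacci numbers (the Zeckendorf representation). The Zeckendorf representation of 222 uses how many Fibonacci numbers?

4

largest Fibonacci ≤ 222 is 144; 222 − 144 = 78
largest Fibonacci ≤ 78 is 55; 78 − 55 = 23
largest Fibonacci ≤ 23 is 21; 23 − 21 = 2
largest Fibonacci ≤ 2 is 2; 2 − 2 = 0
222 = 144 + 55 + 21 + 2, which has 4 terms.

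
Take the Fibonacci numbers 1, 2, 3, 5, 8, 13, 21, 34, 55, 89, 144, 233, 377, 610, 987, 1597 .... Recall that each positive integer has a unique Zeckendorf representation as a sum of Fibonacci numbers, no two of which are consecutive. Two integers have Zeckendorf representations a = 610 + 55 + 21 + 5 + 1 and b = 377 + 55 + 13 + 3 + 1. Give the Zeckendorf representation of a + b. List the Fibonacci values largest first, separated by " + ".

987 + 144 + 8 + 2

The two numbers are 692 and 449, so their sum is 1141.
subtract 987 from 1141: 154 remains
subtract 144 from 154: 10 remains
subtract 8 from 10: 2 remains
subtract 2 from 2: 0 remains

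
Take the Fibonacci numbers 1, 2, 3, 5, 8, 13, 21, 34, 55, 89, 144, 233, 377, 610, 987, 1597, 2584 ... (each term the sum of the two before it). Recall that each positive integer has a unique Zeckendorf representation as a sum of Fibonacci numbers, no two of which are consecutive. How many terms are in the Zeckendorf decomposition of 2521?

1597 ≤ 2521 < 2584, so take 1597; remainder 924
610 ≤ 924 < 987, so take 610; remainder 314
233 ≤ 314 < 377, so take 233; remainder 81
55 ≤ 81 < 89, so take 55; remainder 26
21 ≤ 26 < 34, so take 21; remainder 5
5 ≤ 5 < 8, so take 5; remainder 0
2521 = 1597 + 610 + 233 + 55 + 21 + 5, which has 6 terms.

6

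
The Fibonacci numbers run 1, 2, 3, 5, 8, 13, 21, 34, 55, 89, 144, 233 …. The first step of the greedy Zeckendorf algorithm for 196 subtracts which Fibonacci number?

144

144 ≤ 196 < 233, so the largest Fibonacci number not exceeding 196 is 144.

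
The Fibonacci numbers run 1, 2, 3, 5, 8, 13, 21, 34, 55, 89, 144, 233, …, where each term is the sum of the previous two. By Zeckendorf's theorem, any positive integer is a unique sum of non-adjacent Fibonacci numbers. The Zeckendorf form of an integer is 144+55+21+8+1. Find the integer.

144+55+21+8+1 = 229.

229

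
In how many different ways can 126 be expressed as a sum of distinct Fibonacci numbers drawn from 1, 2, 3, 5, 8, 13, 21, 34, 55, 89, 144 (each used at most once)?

10

Starting from the Zeckendorf form and repeatedly splitting a term F_k into F_{k−1} + F_{k−2} (when neither is already used) reaches every representation.
126 = 89+34+3 = 89+34+2+1 = 89+21+13+3 = 89+21+13+2+1 = … (6 more), for 10 in all.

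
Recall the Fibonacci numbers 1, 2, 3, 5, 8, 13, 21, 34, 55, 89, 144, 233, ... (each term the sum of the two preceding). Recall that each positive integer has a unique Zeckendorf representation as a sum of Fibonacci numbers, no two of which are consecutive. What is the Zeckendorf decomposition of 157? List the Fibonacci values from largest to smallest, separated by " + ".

Greedily peel off the largest Fibonacci term at each step:
144 ≤ 157 < 233, so take 144; remainder 13
13 ≤ 13 < 21, so take 13; remainder 0
So 157 = 144 + 13, with no two terms consecutive in the sequence.

144 + 13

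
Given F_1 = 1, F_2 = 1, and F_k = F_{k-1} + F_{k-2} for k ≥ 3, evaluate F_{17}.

Iterating the recurrence up to F_{10} = 55 and F_{9} = 34:
F_{11} = F_{10} + F_{9} = 55 + 34 = 89
F_{12} = F_{11} + F_{10} = 89 + 55 = 144
F_{13} = F_{12} + F_{11} = 144 + 89 = 233
F_{14} = F_{13} + F_{12} = 233 + 144 = 377
F_{15} = F_{14} + F_{13} = 377 + 233 = 610
F_{16} = F_{15} + F_{14} = 610 + 377 = 987
F_{17} = F_{16} + F_{15} = 987 + 610 = 1597

1597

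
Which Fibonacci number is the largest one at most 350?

233 ≤ 350 < 377, so the largest Fibonacci number not exceeding 350 is 233.

233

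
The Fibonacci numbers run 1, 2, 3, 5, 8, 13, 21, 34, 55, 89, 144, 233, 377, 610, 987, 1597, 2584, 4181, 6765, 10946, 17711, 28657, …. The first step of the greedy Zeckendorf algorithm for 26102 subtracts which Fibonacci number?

17711 ≤ 26102 < 28657, so the largest Fibonacci number not exceeding 26102 is 17711.

17711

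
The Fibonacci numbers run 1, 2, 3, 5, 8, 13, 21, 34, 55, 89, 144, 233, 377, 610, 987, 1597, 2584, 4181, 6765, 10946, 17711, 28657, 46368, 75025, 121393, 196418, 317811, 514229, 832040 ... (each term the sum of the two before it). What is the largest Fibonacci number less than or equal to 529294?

514229 ≤ 529294 < 832040, so the largest Fibonacci number not exceeding 529294 is 514229.

514229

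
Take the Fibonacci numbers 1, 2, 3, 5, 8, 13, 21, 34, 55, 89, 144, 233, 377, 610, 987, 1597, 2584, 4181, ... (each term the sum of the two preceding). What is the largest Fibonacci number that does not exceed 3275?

2584

2584 ≤ 3275 < 4181, so the largest Fibonacci number not exceeding 3275 is 2584.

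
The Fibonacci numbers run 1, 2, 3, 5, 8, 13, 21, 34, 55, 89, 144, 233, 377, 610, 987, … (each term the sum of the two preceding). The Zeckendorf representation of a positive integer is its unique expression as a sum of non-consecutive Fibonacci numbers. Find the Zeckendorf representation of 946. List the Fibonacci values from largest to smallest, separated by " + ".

610 + 233 + 89 + 13 + 1

Greedy algorithm:
946: greatest Fibonacci not exceeding it is 610, leaving 336
336: greatest Fibonacci not exceeding it is 233, leaving 103
103: greatest Fibonacci not exceeding it is 89, leaving 14
14: greatest Fibonacci not exceeding it is 13, leaving 1
1: greatest Fibonacci not exceeding it is 1, leaving 0
So 946 = 610 + 233 + 89 + 13 + 1, with no two terms consecutive in the sequence.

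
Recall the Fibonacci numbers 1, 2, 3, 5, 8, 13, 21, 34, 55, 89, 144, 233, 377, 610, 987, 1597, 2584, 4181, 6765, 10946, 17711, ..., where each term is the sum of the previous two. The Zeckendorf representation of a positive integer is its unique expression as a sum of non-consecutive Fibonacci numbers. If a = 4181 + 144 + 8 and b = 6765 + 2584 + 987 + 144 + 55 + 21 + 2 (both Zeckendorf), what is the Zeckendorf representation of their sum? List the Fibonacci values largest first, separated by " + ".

The two numbers are 4333 and 10558, so their sum is 14891.
14891 − 10946 = 3945
3945 − 2584 = 1361
1361 − 987 = 374
374 − 233 = 141
141 − 89 = 52
52 − 34 = 18
18 − 13 = 5
5 − 5 = 0

10946 + 2584 + 987 + 233 + 89 + 34 + 13 + 5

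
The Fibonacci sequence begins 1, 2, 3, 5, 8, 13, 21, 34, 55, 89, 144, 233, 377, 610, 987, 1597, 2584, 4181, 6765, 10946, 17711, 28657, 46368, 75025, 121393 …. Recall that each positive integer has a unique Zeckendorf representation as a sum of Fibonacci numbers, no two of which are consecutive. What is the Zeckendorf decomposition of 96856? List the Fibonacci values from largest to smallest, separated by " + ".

75025 + 17711 + 2584 + 987 + 377 + 144 + 21 + 5 + 2

subtract 75025 from 96856: 21831 remains
subtract 17711 from 21831: 4120 remains
subtract 2584 from 4120: 1536 remains
subtract 987 from 1536: 549 remains
subtract 377 from 549: 172 remains
subtract 144 from 172: 28 remains
subtract 21 from 28: 7 remains
subtract 5 from 7: 2 remains
subtract 2 from 2: 0 remains
So 96856 = 75025 + 17711 + 2584 + 987 + 377 + 144 + 21 + 5 + 2, with no two terms consecutive in the sequence.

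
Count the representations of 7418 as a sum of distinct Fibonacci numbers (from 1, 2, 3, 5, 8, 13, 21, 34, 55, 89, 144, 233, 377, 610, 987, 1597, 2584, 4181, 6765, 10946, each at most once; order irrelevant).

Each representation comes from the Zeckendorf form by replacing some F_k with F_{k−1} + F_{k−2} where possible.
7418 = 6765+610+34+8+1 = 6765+610+34+5+3+1 = 6765+610+21+13+8+1 = … (39 more), for 42 in all.

42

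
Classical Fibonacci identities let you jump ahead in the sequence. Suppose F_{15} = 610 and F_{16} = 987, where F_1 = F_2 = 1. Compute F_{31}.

By F_{2k+1} = F_k² + F_{k+1}²: F_{31} = 610² + 987² = 372100 + 974169 = 1346269.

1346269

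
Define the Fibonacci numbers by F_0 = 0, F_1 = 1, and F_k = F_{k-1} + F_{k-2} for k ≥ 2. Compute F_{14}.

377

Iterating the recurrence up to F_{9} = 34 and F_{8} = 21:
F_{10} = F_{9} + F_{8} = 34 + 21 = 55
F_{11} = F_{10} + F_{9} = 55 + 34 = 89
F_{12} = F_{11} + F_{10} = 89 + 55 = 144
F_{13} = F_{12} + F_{11} = 144 + 89 = 233
F_{14} = F_{13} + F_{12} = 233 + 144 = 377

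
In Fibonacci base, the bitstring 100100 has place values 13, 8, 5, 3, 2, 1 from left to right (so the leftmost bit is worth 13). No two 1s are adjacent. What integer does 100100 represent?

Summing the place values of the 1 bits: 13 + 3 = 16.

16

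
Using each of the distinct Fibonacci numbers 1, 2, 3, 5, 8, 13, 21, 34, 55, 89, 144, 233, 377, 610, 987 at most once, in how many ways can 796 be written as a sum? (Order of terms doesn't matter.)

Starting from the Zeckendorf form and repeatedly splitting a term F_k into F_{k−1} + F_{k−2} (when neither is already used) reaches every representation.
796 = 610+144+34+8 = 610+144+34+5+3 = 610+144+21+13+8 = 610+89+55+34+8 = … (20 more), for 24 in all.

24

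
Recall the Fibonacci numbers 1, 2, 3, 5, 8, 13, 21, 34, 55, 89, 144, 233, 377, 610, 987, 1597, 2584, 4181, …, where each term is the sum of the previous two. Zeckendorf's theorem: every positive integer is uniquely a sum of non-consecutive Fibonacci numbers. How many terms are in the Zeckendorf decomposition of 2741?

take 2584 (≤ 2741); 2741 − 2584 = 157
take 144 (≤ 157); 157 − 144 = 13
take 13 (≤ 13); 13 − 13 = 0
2741 = 2584 + 144 + 13, which has 3 terms.

3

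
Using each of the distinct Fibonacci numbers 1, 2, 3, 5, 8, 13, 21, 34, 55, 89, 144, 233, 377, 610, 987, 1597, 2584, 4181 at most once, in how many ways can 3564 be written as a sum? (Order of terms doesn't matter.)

3564 = 2584+610+233+89+34+13+1 = 2584+610+233+89+34+8+5+1 = 1597+987+610+233+89+34+13+1 = 2584+610+233+89+34+8+3+2+1 = … (18 more), for 22 in all.

22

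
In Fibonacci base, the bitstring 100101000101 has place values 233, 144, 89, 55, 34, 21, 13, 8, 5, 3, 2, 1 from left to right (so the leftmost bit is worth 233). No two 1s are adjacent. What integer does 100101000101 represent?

Summing the place values of the 1 bits: 233 + 55 + 21 + 3 + 1 = 313.

313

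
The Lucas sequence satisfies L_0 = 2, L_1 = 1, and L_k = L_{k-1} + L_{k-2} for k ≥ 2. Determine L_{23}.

Iterating the recurrence up to L_{19} = 9349 and L_{18} = 5778:
L_{20} = L_{19} + L_{18} = 9349 + 5778 = 15127
L_{21} = L_{20} + L_{19} = 15127 + 9349 = 24476
L_{22} = L_{21} + L_{20} = 24476 + 15127 = 39603
L_{23} = L_{22} + L_{21} = 39603 + 24476 = 64079

64079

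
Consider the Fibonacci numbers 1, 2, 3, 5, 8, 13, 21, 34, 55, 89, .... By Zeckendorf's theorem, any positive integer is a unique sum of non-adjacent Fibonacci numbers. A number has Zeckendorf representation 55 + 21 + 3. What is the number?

55 + 21 + 3 = 79.

79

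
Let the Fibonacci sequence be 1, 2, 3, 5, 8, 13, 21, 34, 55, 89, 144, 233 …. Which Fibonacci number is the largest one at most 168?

144 ≤ 168 < 233, so the largest Fibonacci number not exceeding 168 is 144.

144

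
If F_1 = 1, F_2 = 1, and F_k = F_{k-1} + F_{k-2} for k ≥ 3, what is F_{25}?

Iterating the recurrence up to F_{17} = 1597 and F_{16} = 987:
F_{18} = F_{17} + F_{16} = 1597 + 987 = 2584
F_{19} = F_{18} + F_{17} = 2584 + 1597 = 4181
F_{20} = F_{19} + F_{18} = 4181 + 2584 = 6765
F_{21} = F_{20} + F_{19} = 6765 + 4181 = 10946
F_{22} = F_{21} + F_{20} = 10946 + 6765 = 17711
F_{23} = F_{22} + F_{21} = 17711 + 10946 = 28657
F_{24} = F_{23} + F_{22} = 28657 + 17711 = 46368
F_{25} = F_{24} + F_{23} = 46368 + 28657 = 75025

75025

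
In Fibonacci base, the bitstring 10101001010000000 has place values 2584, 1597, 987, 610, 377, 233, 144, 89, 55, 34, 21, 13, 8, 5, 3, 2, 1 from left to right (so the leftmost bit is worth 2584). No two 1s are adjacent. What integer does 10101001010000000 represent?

4071

Summing the place values of the 1 bits: 2584 + 987 + 377 + 89 + 34 = 4071.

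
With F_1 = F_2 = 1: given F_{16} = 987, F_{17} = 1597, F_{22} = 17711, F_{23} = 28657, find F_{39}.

By the addition formula F_{m+n} = F_m F_{n+1} + F_{m−1} F_n with m=17, n=22: F_{39} = 1597·28657 + 987·17711 = 45765229 + 17480757 = 63245986.

63245986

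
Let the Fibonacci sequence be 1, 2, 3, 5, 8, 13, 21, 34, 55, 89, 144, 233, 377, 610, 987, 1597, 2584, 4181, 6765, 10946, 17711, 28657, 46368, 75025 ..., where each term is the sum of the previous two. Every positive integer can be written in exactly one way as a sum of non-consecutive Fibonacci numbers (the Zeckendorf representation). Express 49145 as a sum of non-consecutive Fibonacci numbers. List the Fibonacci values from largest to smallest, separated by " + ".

Greedily peel off the largest Fibonacci term at each step:
largest Fibonacci ≤ 49145 is 46368; 49145 − 46368 = 2777
largest Fibonacci ≤ 2777 is 2584; 2777 − 2584 = 193
largest Fibonacci ≤ 193 is 144; 193 − 144 = 49
largest Fibonacci ≤ 49 is 34; 49 − 34 = 15
largest Fibonacci ≤ 15 is 13; 15 − 13 = 2
largest Fibonacci ≤ 2 is 2; 2 − 2 = 0
So 49145 = 46368 + 2584 + 144 + 34 + 13 + 2, with no two terms consecutive in the sequence.

46368 + 2584 + 144 + 34 + 13 + 2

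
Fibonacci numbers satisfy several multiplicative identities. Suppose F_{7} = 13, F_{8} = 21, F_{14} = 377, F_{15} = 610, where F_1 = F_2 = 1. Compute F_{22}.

By the addition formula F_{m+n} = F_m F_{n+1} + F_{m−1} F_n with m=8, n=14: F_{22} = 21·610 + 13·377 = 12810 + 4901 = 17711.

17711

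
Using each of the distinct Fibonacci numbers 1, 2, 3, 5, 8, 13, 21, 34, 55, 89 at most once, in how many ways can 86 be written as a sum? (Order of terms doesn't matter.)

86 = 55+21+8+2 = 55+21+5+3+2 = 55+13+8+5+3+2 = … (1 more), for 4 in all.

4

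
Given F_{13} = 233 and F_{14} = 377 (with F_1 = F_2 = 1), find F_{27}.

196418

By F_{2k+1} = F_k² + F_{k+1}²: F_{27} = 233² + 377² = 54289 + 142129 = 196418.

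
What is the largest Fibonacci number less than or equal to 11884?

10946 ≤ 11884 < 17711, so the largest Fibonacci number not exceeding 11884 is 10946.

10946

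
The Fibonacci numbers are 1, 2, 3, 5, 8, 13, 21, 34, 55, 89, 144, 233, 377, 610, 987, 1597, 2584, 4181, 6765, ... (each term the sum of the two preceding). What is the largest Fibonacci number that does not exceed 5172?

4181

4181 ≤ 5172 < 6765, so the largest Fibonacci number not exceeding 5172 is 4181.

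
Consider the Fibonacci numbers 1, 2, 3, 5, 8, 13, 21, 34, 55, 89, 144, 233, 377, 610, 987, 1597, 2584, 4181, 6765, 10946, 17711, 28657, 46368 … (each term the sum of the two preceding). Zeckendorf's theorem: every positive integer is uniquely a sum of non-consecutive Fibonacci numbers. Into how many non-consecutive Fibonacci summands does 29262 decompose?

6

28657 ≤ 29262 < 46368, so take 28657; remainder 605
377 ≤ 605 < 610, so take 377; remainder 228
144 ≤ 228 < 233, so take 144; remainder 84
55 ≤ 84 < 89, so take 55; remainder 29
21 ≤ 29 < 34, so take 21; remainder 8
8 ≤ 8 < 13, so take 8; remainder 0
29262 = 28657 + 377 + 144 + 55 + 21 + 8, which has 6 terms.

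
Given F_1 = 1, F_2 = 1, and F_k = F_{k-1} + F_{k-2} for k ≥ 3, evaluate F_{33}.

3524578

Iterating the recurrence up to F_{25} = 75025 and F_{24} = 46368:
F_{26} = F_{25} + F_{24} = 75025 + 46368 = 121393
F_{27} = F_{26} + F_{25} = 121393 + 75025 = 196418
F_{28} = F_{27} + F_{26} = 196418 + 121393 = 317811
F_{29} = F_{28} + F_{27} = 317811 + 196418 = 514229
F_{30} = F_{29} + F_{28} = 514229 + 317811 = 832040
F_{31} = F_{30} + F_{29} = 832040 + 514229 = 1346269
F_{32} = F_{31} + F_{30} = 1346269 + 832040 = 2178309
F_{33} = F_{32} + F_{31} = 2178309 + 1346269 = 3524578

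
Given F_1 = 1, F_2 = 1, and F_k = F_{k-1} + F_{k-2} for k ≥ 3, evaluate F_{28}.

Iterating the recurrence up to F_{20} = 6765 and F_{19} = 4181:
F_{21} = F_{20} + F_{19} = 6765 + 4181 = 10946
F_{22} = F_{21} + F_{20} = 10946 + 6765 = 17711
F_{23} = F_{22} + F_{21} = 17711 + 10946 = 28657
F_{24} = F_{23} + F_{22} = 28657 + 17711 = 46368
F_{25} = F_{24} + F_{23} = 46368 + 28657 = 75025
F_{26} = F_{25} + F_{24} = 75025 + 46368 = 121393
F_{27} = F_{26} + F_{25} = 121393 + 75025 = 196418
F_{28} = F_{27} + F_{26} = 196418 + 121393 = 317811

317811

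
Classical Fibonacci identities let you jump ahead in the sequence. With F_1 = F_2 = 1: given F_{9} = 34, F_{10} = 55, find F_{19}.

By the addition formula F_{m+n} = F_m F_{n+1} + F_{m−1} F_n with m=10, n=9: F_{19} = 55·55 + 34·34 = 3025 + 1156 = 4181.

4181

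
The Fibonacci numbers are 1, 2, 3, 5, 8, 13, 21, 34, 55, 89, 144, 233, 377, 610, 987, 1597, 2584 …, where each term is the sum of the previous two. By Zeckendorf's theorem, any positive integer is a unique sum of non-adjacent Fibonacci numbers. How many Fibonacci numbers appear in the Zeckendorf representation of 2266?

largest Fibonacci ≤ 2266 is 1597; 2266 − 1597 = 669
largest Fibonacci ≤ 669 is 610; 669 − 610 = 59
largest Fibonacci ≤ 59 is 55; 59 − 55 = 4
largest Fibonacci ≤ 4 is 3; 4 − 3 = 1
largest Fibonacci ≤ 1 is 1; 1 − 1 = 0
2266 = 1597 + 610 + 55 + 3 + 1, which has 5 terms.

5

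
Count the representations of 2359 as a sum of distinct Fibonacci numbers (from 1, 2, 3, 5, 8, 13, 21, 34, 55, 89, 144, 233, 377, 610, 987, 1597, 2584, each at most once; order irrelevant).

2359 = 1597+610+144+8 = 1597+610+144+5+3 = 1597+610+89+55+8 = 1597+377+233+144+8 = … (29 more), for 33 in all.

33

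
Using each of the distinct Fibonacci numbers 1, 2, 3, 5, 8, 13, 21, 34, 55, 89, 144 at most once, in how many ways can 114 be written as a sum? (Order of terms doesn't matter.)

Starting from the Zeckendorf form and repeatedly splitting a term F_k into F_{k−1} + F_{k−2} (when neither is already used) reaches every representation.
114 = 89+21+3+1 = 89+13+8+3+1 = 55+34+21+3+1 = … (1 more), for 4 in all.

4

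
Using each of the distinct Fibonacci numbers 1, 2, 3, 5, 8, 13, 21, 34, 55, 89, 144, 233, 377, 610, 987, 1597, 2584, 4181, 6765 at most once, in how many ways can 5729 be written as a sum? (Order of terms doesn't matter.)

5729 = 4181+987+377+144+34+5+1 = 4181+987+377+144+34+3+2+1 = 4181+987+377+144+21+13+5+1 = 4181+987+377+89+55+34+5+1 = … (36 more), for 40 in all.

40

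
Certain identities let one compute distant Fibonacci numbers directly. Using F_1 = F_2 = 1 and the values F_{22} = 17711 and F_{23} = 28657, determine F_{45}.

1134903170

By F_{2k+1} = F_k² + F_{k+1}²: F_{45} = 17711² + 28657² = 313679521 + 821223649 = 1134903170.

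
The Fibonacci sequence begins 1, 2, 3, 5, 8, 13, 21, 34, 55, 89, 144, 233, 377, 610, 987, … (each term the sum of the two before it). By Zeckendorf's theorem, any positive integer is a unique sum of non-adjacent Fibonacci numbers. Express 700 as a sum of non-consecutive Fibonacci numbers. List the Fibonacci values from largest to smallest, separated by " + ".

Greedily peel off the largest Fibonacci term at each step:
largest Fibonacci ≤ 700 is 610; 700 − 610 = 90
largest Fibonacci ≤ 90 is 89; 90 − 89 = 1
largest Fibonacci ≤ 1 is 1; 1 − 1 = 0
So 700 = 610 + 89 + 1, with no two terms consecutive in the sequence.

610 + 89 + 1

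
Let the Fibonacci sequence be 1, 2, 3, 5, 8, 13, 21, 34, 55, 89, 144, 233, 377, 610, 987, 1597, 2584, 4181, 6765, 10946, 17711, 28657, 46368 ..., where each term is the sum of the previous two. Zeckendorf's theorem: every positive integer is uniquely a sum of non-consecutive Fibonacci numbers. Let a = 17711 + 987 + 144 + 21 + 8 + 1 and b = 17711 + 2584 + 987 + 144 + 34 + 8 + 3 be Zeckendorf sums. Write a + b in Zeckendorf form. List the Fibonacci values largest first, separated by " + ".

The two numbers are 18872 and 21471, so their sum is 40343.
take 28657 (≤ 40343); 40343 − 28657 = 11686
take 10946 (≤ 11686); 11686 − 10946 = 740
take 610 (≤ 740); 740 − 610 = 130
take 89 (≤ 130); 130 − 89 = 41
take 34 (≤ 41); 41 − 34 = 7
take 5 (≤ 7); 7 − 5 = 2
take 2 (≤ 2); 2 − 2 = 0

28657 + 10946 + 610 + 89 + 34 + 5 + 2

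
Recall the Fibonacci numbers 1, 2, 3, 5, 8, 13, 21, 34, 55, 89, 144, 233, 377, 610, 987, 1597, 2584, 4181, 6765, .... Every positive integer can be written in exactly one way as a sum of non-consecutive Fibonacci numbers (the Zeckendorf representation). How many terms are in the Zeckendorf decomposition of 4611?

6

Greedily peel off the largest Fibonacci term at each step:
subtract 4181 from 4611: 430 remains
subtract 377 from 430: 53 remains
subtract 34 from 53: 19 remains
subtract 13 from 19: 6 remains
subtract 5 from 6: 1 remains
subtract 1 from 1: 0 remains
4611 = 4181 + 377 + 34 + 13 + 5 + 1, which has 6 terms.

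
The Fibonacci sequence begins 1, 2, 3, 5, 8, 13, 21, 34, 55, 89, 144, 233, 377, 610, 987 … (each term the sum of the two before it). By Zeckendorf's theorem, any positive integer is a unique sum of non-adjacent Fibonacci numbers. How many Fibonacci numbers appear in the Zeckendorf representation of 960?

Repeatedly subtract the largest Fibonacci number that fits:
subtract 610 from 960: 350 remains
subtract 233 from 350: 117 remains
subtract 89 from 117: 28 remains
subtract 21 from 28: 7 remains
subtract 5 from 7: 2 remains
subtract 2 from 2: 0 remains
960 = 610 + 233 + 89 + 21 + 5 + 2, which has 6 terms.

6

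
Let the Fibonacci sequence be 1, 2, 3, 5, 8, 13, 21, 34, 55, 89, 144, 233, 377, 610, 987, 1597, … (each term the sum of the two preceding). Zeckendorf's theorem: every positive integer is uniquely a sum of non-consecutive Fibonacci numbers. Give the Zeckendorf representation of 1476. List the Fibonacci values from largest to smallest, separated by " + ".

subtract 987 from 1476: 489 remains
subtract 377 from 489: 112 remains
subtract 89 from 112: 23 remains
subtract 21 from 23: 2 remains
subtract 2 from 2: 0 remains
So 1476 = 987 + 377 + 89 + 21 + 2, with no two terms consecutive in the sequence.

987 + 377 + 89 + 21 + 2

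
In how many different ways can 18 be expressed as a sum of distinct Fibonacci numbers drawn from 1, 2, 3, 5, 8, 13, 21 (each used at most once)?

3

Starting from the Zeckendorf form and repeatedly splitting a term F_k into F_{k−1} + F_{k−2} (when neither is already used) reaches every representation.
18 = 13+5 = 13+3+2 = 8+5+3+2 — 3 representations.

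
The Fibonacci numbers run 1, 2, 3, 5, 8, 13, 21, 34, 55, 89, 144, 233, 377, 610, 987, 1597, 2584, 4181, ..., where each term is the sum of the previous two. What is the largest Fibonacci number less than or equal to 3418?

2584 ≤ 3418 < 4181, so the largest Fibonacci number not exceeding 3418 is 2584.

2584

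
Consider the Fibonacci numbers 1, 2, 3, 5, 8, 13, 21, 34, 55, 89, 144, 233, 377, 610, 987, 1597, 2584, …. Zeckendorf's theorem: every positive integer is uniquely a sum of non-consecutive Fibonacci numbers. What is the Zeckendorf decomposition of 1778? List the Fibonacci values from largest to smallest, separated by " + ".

Repeatedly subtract the largest Fibonacci number that fits:
1778 − 1597 = 181
181 − 144 = 37
37 − 34 = 3
3 − 3 = 0
So 1778 = 1597 + 144 + 34 + 3, with no two terms consecutive in the sequence.

1597 + 144 + 34 + 3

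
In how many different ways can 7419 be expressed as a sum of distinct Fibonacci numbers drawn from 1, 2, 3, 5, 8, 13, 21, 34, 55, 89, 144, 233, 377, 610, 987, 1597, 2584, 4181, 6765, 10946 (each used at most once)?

42

Starting from the Zeckendorf form and repeatedly splitting a term F_k into F_{k−1} + F_{k−2} (when neither is already used) reaches every representation.
7419 = 6765+610+34+8+2 = 6765+610+34+5+3+2 = 6765+610+21+13+8+2 = 6765+377+233+34+8+2 = 4181+2584+610+34+8+2 = … (37 more), for 42 in all.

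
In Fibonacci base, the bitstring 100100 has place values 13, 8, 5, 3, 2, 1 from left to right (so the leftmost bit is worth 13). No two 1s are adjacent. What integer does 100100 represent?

16

Summing the place values of the 1 bits: 13 + 3 = 16.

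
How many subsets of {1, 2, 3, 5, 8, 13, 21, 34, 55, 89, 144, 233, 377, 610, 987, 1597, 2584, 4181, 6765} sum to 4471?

28

Starting from the Zeckendorf form and repeatedly splitting a term F_k into F_{k−1} + F_{k−2} (when neither is already used) reaches every representation.
4471 = 4181+233+55+2 = 4181+233+34+21+2 = 4181+144+89+55+2 = … (25 more), for 28 in all.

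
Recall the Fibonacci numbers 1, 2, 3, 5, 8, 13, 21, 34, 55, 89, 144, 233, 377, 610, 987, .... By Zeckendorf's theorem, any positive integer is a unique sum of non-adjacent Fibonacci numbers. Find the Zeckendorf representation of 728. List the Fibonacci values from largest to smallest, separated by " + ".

subtract 610 from 728: 118 remains
subtract 89 from 118: 29 remains
subtract 21 from 29: 8 remains
subtract 8 from 8: 0 remains
So 728 = 610 + 89 + 21 + 8, with no two terms consecutive in the sequence.

610 + 89 + 21 + 8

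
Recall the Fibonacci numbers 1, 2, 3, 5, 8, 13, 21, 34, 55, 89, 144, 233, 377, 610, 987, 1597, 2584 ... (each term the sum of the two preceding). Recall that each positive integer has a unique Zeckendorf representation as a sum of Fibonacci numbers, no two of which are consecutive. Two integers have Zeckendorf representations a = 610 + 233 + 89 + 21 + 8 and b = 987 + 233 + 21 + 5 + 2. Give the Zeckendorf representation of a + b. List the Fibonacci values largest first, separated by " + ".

1597 + 610 + 2

The two numbers are 961 and 1248, so their sum is 2209.
subtract 1597 from 2209: 612 remains
subtract 610 from 612: 2 remains
subtract 2 from 2: 0 remains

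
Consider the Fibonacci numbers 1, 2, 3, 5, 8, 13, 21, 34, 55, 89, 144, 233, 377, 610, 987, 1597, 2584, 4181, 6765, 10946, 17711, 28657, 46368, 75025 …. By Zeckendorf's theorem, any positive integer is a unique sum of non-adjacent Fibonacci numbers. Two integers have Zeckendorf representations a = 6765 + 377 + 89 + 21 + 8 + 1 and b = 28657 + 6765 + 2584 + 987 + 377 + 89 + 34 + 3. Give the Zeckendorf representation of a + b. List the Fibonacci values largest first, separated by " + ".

46368 + 377 + 8 + 3 + 1

The two numbers are 7261 and 39496, so their sum is 46757.
46368 ≤ 46757 < 75025, so take 46368; remainder 389
377 ≤ 389 < 610, so take 377; remainder 12
8 ≤ 12 < 13, so take 8; remainder 4
3 ≤ 4 < 5, so take 3; remainder 1
1 ≤ 1 < 2, so take 1; remainder 0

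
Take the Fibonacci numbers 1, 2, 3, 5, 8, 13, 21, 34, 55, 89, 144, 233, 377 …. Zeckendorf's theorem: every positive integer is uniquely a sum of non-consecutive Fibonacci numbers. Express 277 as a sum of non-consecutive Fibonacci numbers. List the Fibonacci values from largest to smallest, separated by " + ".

233 + 34 + 8 + 2

233 ≤ 277 < 377, so take 233; remainder 44
34 ≤ 44 < 55, so take 34; remainder 10
8 ≤ 10 < 13, so take 8; remainder 2
2 ≤ 2 < 3, so take 2; remainder 0
So 277 = 233 + 34 + 8 + 2, with no two terms consecutive in the sequence.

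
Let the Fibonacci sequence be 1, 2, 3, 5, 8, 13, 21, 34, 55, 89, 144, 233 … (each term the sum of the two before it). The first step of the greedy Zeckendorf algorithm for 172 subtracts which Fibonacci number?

144 ≤ 172 < 233, so the largest Fibonacci number not exceeding 172 is 144.

144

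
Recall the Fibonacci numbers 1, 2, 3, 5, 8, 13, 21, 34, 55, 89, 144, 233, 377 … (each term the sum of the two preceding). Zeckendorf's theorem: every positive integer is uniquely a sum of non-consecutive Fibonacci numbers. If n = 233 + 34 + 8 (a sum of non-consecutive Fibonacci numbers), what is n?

275

233 + 34 + 8 = 275.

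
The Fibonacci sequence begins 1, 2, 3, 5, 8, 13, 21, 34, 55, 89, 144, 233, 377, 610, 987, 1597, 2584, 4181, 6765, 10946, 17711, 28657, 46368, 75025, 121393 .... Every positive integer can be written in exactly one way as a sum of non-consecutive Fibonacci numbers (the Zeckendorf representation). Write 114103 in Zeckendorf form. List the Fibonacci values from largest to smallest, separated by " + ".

75025 + 28657 + 6765 + 2584 + 987 + 55 + 21 + 8 + 1

Repeatedly subtract the largest Fibonacci number that fits:
take 75025 (≤ 114103); 114103 − 75025 = 39078
take 28657 (≤ 39078); 39078 − 28657 = 10421
take 6765 (≤ 10421); 10421 − 6765 = 3656
take 2584 (≤ 3656); 3656 − 2584 = 1072
take 987 (≤ 1072); 1072 − 987 = 85
take 55 (≤ 85); 85 − 55 = 30
take 21 (≤ 30); 30 − 21 = 9
take 8 (≤ 9); 9 − 8 = 1
take 1 (≤ 1); 1 − 1 = 0
So 114103 = 75025 + 28657 + 6765 + 2584 + 987 + 55 + 21 + 8 + 1, with no two terms consecutive in the sequence.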